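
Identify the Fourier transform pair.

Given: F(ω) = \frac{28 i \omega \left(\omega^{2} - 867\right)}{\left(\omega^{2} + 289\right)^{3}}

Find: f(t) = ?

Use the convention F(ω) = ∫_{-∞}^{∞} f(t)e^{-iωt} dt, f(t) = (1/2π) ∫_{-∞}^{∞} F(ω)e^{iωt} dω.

f(t) = 7 t e^{- 17 \left|{t}\right|} \left|{t}\right|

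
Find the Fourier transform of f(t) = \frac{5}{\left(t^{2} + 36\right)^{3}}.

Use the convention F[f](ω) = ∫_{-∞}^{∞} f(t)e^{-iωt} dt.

F(ω) = \frac{5 \pi \left(12 \omega^{2} + 6 \left|{\omega}\right| + 1\right) e^{- 6 \left|{\omega}\right|}}{20736}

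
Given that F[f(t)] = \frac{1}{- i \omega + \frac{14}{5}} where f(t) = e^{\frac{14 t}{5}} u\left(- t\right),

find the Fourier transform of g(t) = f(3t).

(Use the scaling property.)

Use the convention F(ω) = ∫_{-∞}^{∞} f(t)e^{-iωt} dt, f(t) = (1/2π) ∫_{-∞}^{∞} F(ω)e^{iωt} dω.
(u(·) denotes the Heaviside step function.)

F[g](ω) = - \frac{5}{5 i \omega - 42}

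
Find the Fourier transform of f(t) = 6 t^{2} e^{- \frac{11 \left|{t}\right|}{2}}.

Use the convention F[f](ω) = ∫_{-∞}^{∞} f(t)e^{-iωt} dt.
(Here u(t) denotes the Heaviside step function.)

F(ω) = \frac{2112 \left(121 - 12 \omega^{2}\right)}{\left(4 \omega^{2} + 121\right)^{3}}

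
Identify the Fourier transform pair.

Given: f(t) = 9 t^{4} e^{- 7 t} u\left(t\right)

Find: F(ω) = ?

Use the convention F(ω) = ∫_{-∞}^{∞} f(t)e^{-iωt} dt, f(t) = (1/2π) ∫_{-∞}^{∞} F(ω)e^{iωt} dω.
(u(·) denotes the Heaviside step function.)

F(ω) = \frac{216}{\left(i \omega + 7\right)^{5}}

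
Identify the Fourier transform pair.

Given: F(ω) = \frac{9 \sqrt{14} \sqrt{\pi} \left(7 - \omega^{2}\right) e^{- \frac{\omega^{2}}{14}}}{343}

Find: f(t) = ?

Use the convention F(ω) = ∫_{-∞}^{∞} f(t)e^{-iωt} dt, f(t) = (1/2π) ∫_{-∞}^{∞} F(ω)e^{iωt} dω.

f(t) = 9 t^{2} e^{- \frac{7 t^{2}}{2}}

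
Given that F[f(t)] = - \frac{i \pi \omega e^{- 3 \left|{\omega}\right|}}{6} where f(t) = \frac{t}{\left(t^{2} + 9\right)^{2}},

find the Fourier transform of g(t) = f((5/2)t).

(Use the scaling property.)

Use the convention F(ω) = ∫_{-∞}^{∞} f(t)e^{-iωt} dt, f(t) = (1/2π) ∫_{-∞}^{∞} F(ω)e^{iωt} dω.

F[g](ω) = - \frac{2 i \pi \omega e^{- \frac{6 \left|{\omega}\right|}{5}}}{75}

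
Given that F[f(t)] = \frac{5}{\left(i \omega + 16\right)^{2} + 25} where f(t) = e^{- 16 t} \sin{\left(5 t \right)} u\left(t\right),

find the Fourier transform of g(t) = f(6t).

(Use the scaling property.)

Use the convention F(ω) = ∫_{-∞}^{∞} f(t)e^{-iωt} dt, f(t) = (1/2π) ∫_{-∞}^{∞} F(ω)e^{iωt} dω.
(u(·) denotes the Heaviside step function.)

F[g](ω) = \frac{30}{\left(i \omega + 96\right)^{2} + 900}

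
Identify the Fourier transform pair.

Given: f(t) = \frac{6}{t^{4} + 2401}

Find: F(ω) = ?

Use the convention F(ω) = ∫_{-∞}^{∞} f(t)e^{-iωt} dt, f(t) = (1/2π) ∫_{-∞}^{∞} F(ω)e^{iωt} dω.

F(ω) = \frac{6 \pi e^{- \frac{7 \sqrt{2} \left|{\omega}\right|}{2}} \sin{\left(\frac{7 \sqrt{2} \left|{\omega}\right|}{2} + \frac{\pi}{4} \right)}}{343}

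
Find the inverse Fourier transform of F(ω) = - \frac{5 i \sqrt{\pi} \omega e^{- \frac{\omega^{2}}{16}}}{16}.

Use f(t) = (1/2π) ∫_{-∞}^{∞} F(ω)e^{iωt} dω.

f(t) = 5 t e^{- 4 t^{2}}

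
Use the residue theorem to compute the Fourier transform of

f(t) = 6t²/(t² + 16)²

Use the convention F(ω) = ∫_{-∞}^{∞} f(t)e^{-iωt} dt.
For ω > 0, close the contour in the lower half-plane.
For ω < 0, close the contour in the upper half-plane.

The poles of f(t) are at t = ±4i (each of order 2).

Let g(z) = f(z)e^{-iωz}; for large |z| the factor e^{-iωz} decays in the lower half-plane when ω > 0 and in the upper half-plane when ω < 0.

Case ω > 0 (lower half-plane, clockwise contour ⇒ F(ω) = -2πi·ΣRes):
  Res_{z = - 4 i} g(z) = \frac{3 i \left(1 - 4 \omega\right) e^{- 4 \omega}}{8} (pole of order 2)
  F(ω) = -2πi·ΣRes = \frac{3 \pi \left(1 - 4 \omega\right) e^{- 4 \omega}}{4}

Case ω < 0 (upper half-plane, counterclockwise contour ⇒ F(ω) = +2πi·ΣRes):
  Res_{z = 4 i} g(z) = \frac{3 i \left(- 4 \omega - 1\right) e^{4 \omega}}{8} (pole of order 2)
  F(ω) = 2πi·ΣRes = \frac{3 \pi \left(4 \omega + 1\right) e^{4 \omega}}{4}

Both cases combine into a single formula in |ω|:

F(ω) = \frac{3 \pi \left(1 - 4 \left|{\omega}\right|\right) e^{- 4 \left|{\omega}\right|}}{4}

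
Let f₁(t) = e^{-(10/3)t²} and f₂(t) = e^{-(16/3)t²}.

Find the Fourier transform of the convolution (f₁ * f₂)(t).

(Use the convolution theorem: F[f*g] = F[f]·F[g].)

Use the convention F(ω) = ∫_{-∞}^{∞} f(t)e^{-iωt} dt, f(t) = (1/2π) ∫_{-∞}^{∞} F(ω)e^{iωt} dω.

F[f₁*f₂](ω) = \frac{3 \sqrt{10} \pi e^{- \frac{39 \omega^{2}}{320}}}{40}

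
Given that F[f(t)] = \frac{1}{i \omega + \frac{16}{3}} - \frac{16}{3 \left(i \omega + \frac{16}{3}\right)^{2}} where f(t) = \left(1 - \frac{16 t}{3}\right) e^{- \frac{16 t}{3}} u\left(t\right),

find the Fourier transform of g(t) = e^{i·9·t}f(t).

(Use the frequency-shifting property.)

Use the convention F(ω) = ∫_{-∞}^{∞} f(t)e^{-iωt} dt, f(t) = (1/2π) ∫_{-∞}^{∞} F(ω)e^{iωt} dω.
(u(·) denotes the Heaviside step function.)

F[g](ω) = \frac{9 i \left(9 - \omega\right)}{9 \omega^{2} - 6 \omega \left(27 + 16 i\right) + 473 + 864 i}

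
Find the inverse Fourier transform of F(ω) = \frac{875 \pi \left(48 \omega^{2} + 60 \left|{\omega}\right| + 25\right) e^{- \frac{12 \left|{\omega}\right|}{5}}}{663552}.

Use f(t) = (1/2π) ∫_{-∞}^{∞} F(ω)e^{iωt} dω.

f(t) = \frac{7}{\left(t^{2} + \frac{144}{25}\right)^{3}}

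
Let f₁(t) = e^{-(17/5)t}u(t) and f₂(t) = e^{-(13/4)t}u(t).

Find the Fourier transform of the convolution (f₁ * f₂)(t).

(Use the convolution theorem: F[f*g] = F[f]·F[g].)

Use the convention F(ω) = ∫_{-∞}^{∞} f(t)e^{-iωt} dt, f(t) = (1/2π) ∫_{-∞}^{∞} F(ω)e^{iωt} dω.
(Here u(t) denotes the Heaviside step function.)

F[f₁*f₂](ω) = \frac{20}{- 20 \omega^{2} + 133 i \omega + 221}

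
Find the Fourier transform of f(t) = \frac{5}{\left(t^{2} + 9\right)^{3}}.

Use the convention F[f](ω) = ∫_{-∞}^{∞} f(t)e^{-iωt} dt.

F(ω) = \frac{5 \pi \left(3 \omega^{2} + 3 \left|{\omega}\right| + 1\right) e^{- 3 \left|{\omega}\right|}}{648}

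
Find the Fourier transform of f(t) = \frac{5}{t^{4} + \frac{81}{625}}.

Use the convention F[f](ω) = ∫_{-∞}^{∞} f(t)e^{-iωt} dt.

F(ω) = \frac{625 \pi e^{- \frac{3 \sqrt{2} \left|{\omega}\right|}{10}} \sin{\left(\frac{3 \sqrt{2} \left|{\omega}\right|}{10} + \frac{\pi}{4} \right)}}{27}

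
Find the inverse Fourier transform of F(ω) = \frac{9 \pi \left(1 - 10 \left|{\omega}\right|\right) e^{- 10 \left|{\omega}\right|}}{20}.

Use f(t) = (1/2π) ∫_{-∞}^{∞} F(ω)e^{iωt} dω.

f(t) = \frac{9 t^{2}}{\left(t^{2} + 100\right)^{2}}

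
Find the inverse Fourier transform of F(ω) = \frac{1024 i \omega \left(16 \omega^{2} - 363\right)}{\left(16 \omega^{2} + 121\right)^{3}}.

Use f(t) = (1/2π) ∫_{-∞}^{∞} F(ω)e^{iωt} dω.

f(t) = t e^{- \frac{11 \left|{t}\right|}{4}} \left|{t}\right|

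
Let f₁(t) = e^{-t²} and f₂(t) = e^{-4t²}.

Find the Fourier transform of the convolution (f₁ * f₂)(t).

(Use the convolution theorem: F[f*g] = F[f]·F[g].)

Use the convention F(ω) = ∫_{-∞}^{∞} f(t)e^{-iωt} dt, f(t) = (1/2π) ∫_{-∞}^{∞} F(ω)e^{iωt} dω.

F[f₁*f₂](ω) = \frac{\pi e^{- \frac{5 \omega^{2}}{16}}}{2}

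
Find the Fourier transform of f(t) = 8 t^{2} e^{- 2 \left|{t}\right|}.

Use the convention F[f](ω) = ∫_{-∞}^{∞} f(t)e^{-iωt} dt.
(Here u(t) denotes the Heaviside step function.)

F(ω) = \frac{64 \left(4 - 3 \omega^{2}\right)}{\left(\omega^{2} + 4\right)^{3}}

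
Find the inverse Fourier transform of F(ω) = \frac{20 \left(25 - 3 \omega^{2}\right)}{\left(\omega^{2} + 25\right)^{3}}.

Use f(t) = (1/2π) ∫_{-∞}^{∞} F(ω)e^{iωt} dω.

f(t) = t^{2} e^{- 5 \left|{t}\right|}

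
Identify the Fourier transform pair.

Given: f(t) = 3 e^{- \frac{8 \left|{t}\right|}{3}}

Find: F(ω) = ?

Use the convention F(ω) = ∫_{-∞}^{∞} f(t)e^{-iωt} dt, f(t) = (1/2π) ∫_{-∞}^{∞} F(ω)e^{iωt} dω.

F(ω) = \frac{144}{9 \omega^{2} + 64}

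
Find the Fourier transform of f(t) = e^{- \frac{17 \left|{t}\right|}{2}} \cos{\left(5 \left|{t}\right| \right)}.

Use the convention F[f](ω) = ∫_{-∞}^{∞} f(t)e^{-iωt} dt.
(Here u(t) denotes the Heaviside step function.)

F(ω) = \frac{68 \left(4 \omega^{2} + 389\right)}{16 \omega^{4} + 1512 \omega^{2} + 151321}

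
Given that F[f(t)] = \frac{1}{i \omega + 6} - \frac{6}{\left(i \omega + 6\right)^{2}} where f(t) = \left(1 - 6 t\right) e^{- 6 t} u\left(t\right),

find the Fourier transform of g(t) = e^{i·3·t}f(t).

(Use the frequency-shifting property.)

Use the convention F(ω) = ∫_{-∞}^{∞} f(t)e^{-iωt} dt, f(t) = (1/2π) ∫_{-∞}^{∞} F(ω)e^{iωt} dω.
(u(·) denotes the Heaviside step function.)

F[g](ω) = \frac{i \left(3 - \omega\right)}{\omega^{2} - 6 \omega \left(1 + 2 i\right) - 27 + 36 i}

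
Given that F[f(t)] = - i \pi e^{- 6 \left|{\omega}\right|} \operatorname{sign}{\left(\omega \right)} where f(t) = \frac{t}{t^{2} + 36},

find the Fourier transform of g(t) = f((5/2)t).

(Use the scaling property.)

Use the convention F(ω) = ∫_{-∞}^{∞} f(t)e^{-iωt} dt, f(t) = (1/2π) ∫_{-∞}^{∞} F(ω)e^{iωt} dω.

F[g](ω) = - \frac{2 i \pi e^{- \frac{12 \left|{\omega}\right|}{5}} \operatorname{sign}{\left(\omega \right)}}{5}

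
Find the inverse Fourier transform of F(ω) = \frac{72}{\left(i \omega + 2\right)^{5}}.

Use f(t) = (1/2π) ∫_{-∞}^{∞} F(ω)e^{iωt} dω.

f(t) = 3 t^{4} e^{- 2 t} u\left(t\right)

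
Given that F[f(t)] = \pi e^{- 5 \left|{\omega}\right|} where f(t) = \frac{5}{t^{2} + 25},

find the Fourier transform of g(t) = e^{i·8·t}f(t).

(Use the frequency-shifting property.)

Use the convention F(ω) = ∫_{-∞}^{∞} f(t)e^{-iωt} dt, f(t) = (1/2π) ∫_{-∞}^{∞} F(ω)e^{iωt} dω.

F[g](ω) = \pi e^{- 5 \left|{\omega - 8}\right|}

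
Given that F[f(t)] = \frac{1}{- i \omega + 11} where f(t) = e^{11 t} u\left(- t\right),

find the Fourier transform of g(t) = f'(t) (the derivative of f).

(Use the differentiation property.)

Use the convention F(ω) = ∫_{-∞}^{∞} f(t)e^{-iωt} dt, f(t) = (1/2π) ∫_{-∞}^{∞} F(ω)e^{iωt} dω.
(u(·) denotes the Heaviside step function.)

F[g](ω) = - \frac{\omega}{\omega + 11 i}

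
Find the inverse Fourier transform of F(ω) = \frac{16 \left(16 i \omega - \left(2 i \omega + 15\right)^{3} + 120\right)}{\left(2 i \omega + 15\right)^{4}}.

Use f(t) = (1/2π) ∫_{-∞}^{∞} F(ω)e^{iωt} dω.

f(t) = 8 \left(t^{2} - 1\right) e^{- \frac{15 t}{2}} u\left(t\right)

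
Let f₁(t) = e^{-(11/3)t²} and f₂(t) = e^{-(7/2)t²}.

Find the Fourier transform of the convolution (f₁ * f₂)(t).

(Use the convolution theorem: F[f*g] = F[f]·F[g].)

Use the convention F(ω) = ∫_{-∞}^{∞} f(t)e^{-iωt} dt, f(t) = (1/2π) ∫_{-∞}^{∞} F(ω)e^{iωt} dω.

F[f₁*f₂](ω) = \frac{\sqrt{462} \pi e^{- \frac{43 \omega^{2}}{308}}}{77}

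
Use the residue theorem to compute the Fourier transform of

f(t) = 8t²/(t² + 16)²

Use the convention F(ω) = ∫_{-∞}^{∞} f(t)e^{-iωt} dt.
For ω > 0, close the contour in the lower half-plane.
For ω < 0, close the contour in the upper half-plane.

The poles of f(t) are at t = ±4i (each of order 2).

Let g(z) = f(z)e^{-iωz}; for large |z| the factor e^{-iωz} decays in the lower half-plane when ω > 0 and in the upper half-plane when ω < 0.

Case ω > 0 (lower half-plane, clockwise contour ⇒ F(ω) = -2πi·ΣRes):
  Res_{z = - 4 i} g(z) = \frac{i \left(1 - 4 \omega\right) e^{- 4 \omega}}{2} (pole of order 2)
  F(ω) = -2πi·ΣRes = \pi \left(1 - 4 \omega\right) e^{- 4 \omega}

Case ω < 0 (upper half-plane, counterclockwise contour ⇒ F(ω) = +2πi·ΣRes):
  Res_{z = 4 i} g(z) = \frac{i \left(- 4 \omega - 1\right) e^{4 \omega}}{2} (pole of order 2)
  F(ω) = 2πi·ΣRes = \pi \left(4 \omega + 1\right) e^{4 \omega}

Both cases combine into a single formula in |ω|:

F(ω) = \pi \left(1 - 4 \left|{\omega}\right|\right) e^{- 4 \left|{\omega}\right|}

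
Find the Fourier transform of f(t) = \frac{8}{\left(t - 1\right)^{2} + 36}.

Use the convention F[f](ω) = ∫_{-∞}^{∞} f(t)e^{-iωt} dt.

F(ω) = \frac{4 \pi e^{- i \omega - 6 \left|{\omega}\right|}}{3}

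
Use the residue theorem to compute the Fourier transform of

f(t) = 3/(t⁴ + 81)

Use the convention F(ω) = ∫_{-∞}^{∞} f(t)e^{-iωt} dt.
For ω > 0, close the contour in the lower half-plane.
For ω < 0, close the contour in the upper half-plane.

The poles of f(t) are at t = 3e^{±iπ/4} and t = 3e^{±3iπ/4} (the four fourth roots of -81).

Let g(z) = f(z)e^{-iωz}; for large |z| the factor e^{-iωz} decays in the lower half-plane when ω > 0 and in the upper half-plane when ω < 0.

Case ω > 0 (lower half-plane, clockwise contour ⇒ F(ω) = -2πi·ΣRes):
  Res_{z = - \frac{3 \sqrt{2}}{2} - \frac{3 \sqrt{2} i}{2}} g(z) = \frac{\sqrt{2} i \left(1 - i\right) e^{\frac{3 \sqrt{2} \omega \left(-1 + i\right)}{2}}}{72}
  Res_{z = \frac{3 \sqrt{2}}{2} - \frac{3 \sqrt{2} i}{2}} g(z) = \frac{\sqrt{2} i \left(1 + i\right) e^{- \frac{3 \sqrt{2} \omega \left(1 + i\right)}{2}}}{72}
  F(ω) = -2πi·ΣRes = \frac{\sqrt{2} \pi \left(1 - i\right) \left(e^{3 \sqrt{2} i \omega} + i\right) e^{- \frac{3 \sqrt{2} \omega \left(1 + i\right)}{2}}}{36} = \frac{\pi e^{- \frac{3 \sqrt{2} \omega}{2}} \sin{\left(\frac{3 \sqrt{2} \omega}{2} + \frac{\pi}{4} \right)}}{9}

Case ω < 0 (upper half-plane, counterclockwise contour ⇒ F(ω) = +2πi·ΣRes):
  Res_{z = \frac{3 \sqrt{2}}{2} + \frac{3 \sqrt{2} i}{2}} g(z) = \frac{\sqrt{2} i \left(-1 + i\right) e^{\frac{3 \sqrt{2} \omega \left(1 - i\right)}{2}}}{72}
  Res_{z = - \frac{3 \sqrt{2}}{2} + \frac{3 \sqrt{2} i}{2}} g(z) = \frac{\sqrt{2} \left(1 - i\right) e^{\frac{3 \sqrt{2} \omega \left(1 + i\right)}{2}}}{72}
  F(ω) = 2πi·ΣRes = - \frac{\sqrt{2} i \pi \left(i \left(1 - i\right) e^{\frac{3 \sqrt{2} \omega \left(1 - i\right)}{2}} - \left(1 - i\right) e^{\frac{3 \sqrt{2} \omega \left(1 + i\right)}{2}}\right)}{36} = \frac{\pi e^{\frac{3 \sqrt{2} \omega}{2}} \cos{\left(\frac{3 \sqrt{2} \omega}{2} + \frac{\pi}{4} \right)}}{9}

Both cases combine into a single formula in |ω|:

F(ω) = \frac{\pi e^{- \frac{3 \sqrt{2} \left|{\omega}\right|}{2}} \sin{\left(\frac{3 \sqrt{2} \left|{\omega}\right|}{2} + \frac{\pi}{4} \right)}}{9}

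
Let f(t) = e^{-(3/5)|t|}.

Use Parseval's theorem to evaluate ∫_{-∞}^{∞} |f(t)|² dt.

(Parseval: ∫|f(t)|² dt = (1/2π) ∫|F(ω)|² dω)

∫|f(t)|² dt = \frac{5}{3}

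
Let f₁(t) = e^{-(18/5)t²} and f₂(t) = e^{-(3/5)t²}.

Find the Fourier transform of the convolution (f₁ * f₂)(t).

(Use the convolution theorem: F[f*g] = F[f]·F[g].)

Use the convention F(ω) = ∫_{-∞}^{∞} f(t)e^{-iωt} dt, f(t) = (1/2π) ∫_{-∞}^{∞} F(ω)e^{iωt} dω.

F[f₁*f₂](ω) = \frac{5 \sqrt{6} \pi e^{- \frac{35 \omega^{2}}{72}}}{18}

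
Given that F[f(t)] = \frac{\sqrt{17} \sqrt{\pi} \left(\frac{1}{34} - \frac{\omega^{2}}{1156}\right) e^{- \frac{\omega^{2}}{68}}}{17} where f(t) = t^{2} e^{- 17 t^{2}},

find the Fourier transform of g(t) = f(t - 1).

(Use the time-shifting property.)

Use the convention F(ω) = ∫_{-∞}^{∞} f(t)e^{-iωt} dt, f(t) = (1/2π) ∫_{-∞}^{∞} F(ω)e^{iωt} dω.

F[g](ω) = \frac{\sqrt{17} \sqrt{\pi} \left(34 - \omega^{2}\right) e^{- \omega \left(\frac{\omega}{68} + i\right)}}{19652}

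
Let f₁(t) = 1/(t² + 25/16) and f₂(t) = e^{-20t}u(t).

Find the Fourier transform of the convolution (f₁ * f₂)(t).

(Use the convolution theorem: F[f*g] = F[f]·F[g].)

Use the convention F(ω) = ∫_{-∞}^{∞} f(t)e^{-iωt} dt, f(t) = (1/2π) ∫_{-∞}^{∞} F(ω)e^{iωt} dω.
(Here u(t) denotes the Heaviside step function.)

F[f₁*f₂](ω) = \frac{4 \pi e^{- \frac{5 \left|{\omega}\right|}{4}}}{5 \left(i \omega + 20\right)}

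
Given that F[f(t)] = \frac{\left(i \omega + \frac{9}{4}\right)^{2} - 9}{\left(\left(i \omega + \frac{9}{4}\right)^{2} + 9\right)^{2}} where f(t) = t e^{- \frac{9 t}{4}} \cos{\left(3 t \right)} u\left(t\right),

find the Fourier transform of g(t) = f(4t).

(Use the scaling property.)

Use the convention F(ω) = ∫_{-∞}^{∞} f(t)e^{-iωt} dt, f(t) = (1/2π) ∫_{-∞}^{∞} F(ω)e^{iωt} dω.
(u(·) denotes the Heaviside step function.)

F[g](ω) = \frac{4 \left(\left(i \omega + 9\right)^{2} - 144\right)}{\left(\left(i \omega + 9\right)^{2} + 144\right)^{2}}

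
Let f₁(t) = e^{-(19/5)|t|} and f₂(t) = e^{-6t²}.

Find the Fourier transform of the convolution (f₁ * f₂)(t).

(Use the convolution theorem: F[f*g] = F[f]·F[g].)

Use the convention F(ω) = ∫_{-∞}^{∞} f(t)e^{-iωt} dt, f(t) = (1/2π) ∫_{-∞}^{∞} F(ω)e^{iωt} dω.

F[f₁*f₂](ω) = \frac{95 \sqrt{6} \sqrt{\pi} e^{- \frac{\omega^{2}}{24}}}{3 \left(25 \omega^{2} + 361\right)}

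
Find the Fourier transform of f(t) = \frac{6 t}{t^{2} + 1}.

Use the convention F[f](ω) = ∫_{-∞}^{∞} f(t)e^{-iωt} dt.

F(ω) = - 6 i \pi e^{- \left|{\omega}\right|} \operatorname{sign}{\left(\omega \right)}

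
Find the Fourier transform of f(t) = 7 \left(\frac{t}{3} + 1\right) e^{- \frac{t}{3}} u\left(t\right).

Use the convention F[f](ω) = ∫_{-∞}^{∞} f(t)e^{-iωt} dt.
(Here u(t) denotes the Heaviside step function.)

F(ω) = \frac{21 \left(- 3 i \omega - 2\right)}{9 \omega^{2} - 6 i \omega - 1}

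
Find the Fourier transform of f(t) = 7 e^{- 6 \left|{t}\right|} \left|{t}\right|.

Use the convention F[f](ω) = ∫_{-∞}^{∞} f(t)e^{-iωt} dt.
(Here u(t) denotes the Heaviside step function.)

F(ω) = \frac{14 \left(36 - \omega^{2}\right)}{\left(\omega^{2} + 36\right)^{2}}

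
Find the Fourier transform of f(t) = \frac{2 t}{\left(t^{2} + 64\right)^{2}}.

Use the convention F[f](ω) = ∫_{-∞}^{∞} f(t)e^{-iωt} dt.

F(ω) = - \frac{i \pi \omega e^{- 8 \left|{\omega}\right|}}{8}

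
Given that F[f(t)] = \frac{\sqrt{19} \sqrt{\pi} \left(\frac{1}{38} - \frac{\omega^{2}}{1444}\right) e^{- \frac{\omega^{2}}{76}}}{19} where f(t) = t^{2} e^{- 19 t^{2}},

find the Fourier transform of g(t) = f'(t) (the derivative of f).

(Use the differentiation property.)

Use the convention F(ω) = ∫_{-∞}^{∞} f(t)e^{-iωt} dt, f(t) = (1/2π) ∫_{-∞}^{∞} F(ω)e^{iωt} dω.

F[g](ω) = \frac{\sqrt{19} i \sqrt{\pi} \omega \left(38 - \omega^{2}\right) e^{- \frac{\omega^{2}}{76}}}{27436}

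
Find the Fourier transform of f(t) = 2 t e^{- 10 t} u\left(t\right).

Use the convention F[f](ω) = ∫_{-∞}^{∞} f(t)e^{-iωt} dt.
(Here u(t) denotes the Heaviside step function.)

F(ω) = \frac{2}{\left(i \omega + 10\right)^{2}}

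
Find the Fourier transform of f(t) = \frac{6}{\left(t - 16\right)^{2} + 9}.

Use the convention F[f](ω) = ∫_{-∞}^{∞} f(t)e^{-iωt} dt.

F(ω) = 2 \pi e^{- 16 i \omega - 3 \left|{\omega}\right|}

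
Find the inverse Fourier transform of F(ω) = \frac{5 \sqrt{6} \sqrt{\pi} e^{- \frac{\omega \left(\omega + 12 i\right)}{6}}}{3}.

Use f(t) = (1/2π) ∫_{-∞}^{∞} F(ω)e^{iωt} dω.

f(t) = 5 e^{- \frac{3 \left(t - 2\right)^{2}}{2}}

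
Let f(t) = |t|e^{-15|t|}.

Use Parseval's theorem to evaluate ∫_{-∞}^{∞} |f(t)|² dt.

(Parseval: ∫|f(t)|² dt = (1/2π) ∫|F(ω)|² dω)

∫|f(t)|² dt = \frac{1}{6750}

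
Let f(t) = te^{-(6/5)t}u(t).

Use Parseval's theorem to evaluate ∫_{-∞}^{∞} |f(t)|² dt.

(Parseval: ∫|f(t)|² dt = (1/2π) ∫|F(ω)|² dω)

∫|f(t)|² dt = \frac{125}{864}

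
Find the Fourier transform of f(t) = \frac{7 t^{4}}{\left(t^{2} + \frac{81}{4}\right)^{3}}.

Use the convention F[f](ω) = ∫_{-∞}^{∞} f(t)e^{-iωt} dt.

F(ω) = \frac{7 \pi \left(27 \omega^{2} - 30 \left|{\omega}\right| + 4\right) e^{- \frac{9 \left|{\omega}\right|}{2}}}{48}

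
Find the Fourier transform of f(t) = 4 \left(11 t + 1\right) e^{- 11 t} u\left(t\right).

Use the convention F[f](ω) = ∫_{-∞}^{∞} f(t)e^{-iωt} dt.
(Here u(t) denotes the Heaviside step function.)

F(ω) = \frac{4 \left(- i \omega - 22\right)}{\omega^{2} - 22 i \omega - 121}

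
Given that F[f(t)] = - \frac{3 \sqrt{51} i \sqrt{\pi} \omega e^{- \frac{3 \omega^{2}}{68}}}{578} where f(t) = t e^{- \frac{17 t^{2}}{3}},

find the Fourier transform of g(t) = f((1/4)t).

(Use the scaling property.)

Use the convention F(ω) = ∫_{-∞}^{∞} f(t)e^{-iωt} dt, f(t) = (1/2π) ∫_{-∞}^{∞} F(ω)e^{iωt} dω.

F[g](ω) = - \frac{24 \sqrt{51} i \sqrt{\pi} \omega e^{- \frac{12 \omega^{2}}{17}}}{289}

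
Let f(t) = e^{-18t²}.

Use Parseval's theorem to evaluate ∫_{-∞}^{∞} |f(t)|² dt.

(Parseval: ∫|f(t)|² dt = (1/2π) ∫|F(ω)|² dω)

∫|f(t)|² dt = \frac{\sqrt{\pi}}{6}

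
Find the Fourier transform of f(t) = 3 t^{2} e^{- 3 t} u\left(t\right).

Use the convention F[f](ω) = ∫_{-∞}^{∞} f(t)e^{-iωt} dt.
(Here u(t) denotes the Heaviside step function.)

F(ω) = \frac{6}{\left(i \omega + 3\right)^{3}}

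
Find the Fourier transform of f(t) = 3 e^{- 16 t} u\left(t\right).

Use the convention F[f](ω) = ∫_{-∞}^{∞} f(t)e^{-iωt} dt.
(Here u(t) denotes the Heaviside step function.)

F(ω) = \frac{3}{i \omega + 16}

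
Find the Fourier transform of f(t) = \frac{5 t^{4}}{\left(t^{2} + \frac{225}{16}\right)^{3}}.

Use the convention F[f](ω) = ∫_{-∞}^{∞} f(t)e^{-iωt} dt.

F(ω) = \frac{\pi \left(75 \omega^{2} - 100 \left|{\omega}\right| + 16\right) e^{- \frac{15 \left|{\omega}\right|}{4}}}{32}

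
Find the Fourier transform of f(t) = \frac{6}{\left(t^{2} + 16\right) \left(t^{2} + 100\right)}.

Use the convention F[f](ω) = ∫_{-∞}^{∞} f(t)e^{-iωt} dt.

F(ω) = \frac{\pi \left(5 e^{6 \left|{\omega}\right|} - 2\right) e^{- 10 \left|{\omega}\right|}}{280}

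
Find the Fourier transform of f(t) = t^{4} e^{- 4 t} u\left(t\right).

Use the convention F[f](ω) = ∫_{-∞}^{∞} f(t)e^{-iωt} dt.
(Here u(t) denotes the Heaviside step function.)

F(ω) = \frac{24}{\left(i \omega + 4\right)^{5}}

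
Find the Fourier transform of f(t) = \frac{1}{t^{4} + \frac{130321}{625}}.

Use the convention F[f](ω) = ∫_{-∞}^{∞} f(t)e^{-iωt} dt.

F(ω) = \frac{125 \pi e^{- \frac{19 \sqrt{2} \left|{\omega}\right|}{10}} \sin{\left(\frac{19 \sqrt{2} \left|{\omega}\right|}{10} + \frac{\pi}{4} \right)}}{6859}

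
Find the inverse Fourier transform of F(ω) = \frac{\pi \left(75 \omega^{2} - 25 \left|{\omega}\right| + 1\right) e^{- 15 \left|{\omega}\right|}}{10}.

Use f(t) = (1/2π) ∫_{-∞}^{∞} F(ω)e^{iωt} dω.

f(t) = \frac{4 t^{4}}{\left(t^{2} + 225\right)^{3}}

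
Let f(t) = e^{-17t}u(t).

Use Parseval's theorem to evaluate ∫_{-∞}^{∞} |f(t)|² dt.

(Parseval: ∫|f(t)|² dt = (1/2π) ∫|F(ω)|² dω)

∫|f(t)|² dt = \frac{1}{34}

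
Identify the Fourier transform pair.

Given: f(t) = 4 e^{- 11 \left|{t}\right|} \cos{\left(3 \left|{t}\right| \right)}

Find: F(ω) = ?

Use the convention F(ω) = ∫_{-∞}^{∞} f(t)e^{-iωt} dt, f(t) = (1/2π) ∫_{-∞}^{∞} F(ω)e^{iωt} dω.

F(ω) = \frac{88 \left(\omega^{2} + 130\right)}{\omega^{4} + 224 \omega^{2} + 16900}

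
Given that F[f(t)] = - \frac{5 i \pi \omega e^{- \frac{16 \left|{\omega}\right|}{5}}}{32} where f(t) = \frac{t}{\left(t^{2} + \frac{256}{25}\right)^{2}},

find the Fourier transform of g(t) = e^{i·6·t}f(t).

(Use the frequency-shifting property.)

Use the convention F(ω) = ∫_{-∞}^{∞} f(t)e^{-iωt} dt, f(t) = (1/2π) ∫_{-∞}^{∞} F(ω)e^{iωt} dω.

F[g](ω) = \frac{5 i \pi \left(6 - \omega\right) e^{- \frac{16 \left|{\omega - 6}\right|}{5}}}{32}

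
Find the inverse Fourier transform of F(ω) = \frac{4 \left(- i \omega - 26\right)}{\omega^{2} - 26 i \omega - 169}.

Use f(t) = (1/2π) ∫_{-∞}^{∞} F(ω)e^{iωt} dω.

f(t) = 4 \left(13 t + 1\right) e^{- 13 t} u\left(t\right)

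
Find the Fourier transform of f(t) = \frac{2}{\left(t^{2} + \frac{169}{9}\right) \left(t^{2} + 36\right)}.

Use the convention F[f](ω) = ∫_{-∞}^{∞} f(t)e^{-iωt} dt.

F(ω) = - \frac{3 \pi e^{- 6 \left|{\omega}\right|}}{155} + \frac{54 \pi e^{- \frac{13 \left|{\omega}\right|}{3}}}{2015}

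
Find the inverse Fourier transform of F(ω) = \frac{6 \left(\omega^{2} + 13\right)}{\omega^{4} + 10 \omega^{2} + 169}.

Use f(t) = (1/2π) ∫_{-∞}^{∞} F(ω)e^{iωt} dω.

f(t) = e^{- 3 \left|{t}\right|} \cos{\left(2 \left|{t}\right| \right)}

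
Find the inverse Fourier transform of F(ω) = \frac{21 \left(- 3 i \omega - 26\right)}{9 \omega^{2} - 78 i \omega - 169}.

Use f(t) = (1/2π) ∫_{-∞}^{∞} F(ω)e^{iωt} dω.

f(t) = 7 \left(\frac{13 t}{3} + 1\right) e^{- \frac{13 t}{3}} u\left(t\right)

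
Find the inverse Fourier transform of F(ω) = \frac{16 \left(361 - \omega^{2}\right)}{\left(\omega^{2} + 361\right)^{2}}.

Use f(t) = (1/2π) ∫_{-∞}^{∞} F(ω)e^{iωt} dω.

f(t) = 8 e^{- 19 \left|{t}\right|} \left|{t}\right|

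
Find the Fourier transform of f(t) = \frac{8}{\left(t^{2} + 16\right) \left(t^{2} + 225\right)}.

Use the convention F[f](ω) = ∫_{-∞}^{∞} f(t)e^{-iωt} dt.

F(ω) = \frac{2 \pi \left(15 e^{11 \left|{\omega}\right|} - 4\right) e^{- 15 \left|{\omega}\right|}}{3135}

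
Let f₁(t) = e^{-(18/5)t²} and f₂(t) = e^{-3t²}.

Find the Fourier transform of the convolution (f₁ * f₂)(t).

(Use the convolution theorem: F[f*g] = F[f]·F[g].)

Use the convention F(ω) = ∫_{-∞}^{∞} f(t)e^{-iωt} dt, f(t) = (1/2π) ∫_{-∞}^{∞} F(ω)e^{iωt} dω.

F[f₁*f₂](ω) = \frac{\sqrt{30} \pi e^{- \frac{11 \omega^{2}}{72}}}{18}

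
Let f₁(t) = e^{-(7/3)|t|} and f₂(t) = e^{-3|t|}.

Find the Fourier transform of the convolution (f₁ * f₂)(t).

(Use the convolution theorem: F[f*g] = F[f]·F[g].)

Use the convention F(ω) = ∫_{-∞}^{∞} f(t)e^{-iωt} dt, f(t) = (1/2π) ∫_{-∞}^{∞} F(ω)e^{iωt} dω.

F[f₁*f₂](ω) = \frac{252}{\left(\omega^{2} + 9\right) \left(9 \omega^{2} + 49\right)}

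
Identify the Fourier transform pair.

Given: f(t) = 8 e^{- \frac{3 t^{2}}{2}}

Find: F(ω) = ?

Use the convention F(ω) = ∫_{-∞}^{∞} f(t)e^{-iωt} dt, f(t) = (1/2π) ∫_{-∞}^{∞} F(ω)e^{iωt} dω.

F(ω) = \frac{8 \sqrt{6} \sqrt{\pi} e^{- \frac{\omega^{2}}{6}}}{3}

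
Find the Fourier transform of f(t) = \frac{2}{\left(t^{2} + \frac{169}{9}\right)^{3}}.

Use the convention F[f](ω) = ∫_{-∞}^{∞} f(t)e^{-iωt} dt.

F(ω) = \frac{27 \pi \left(169 \omega^{2} + 117 \left|{\omega}\right| + 27\right) e^{- \frac{13 \left|{\omega}\right|}{3}}}{1485172}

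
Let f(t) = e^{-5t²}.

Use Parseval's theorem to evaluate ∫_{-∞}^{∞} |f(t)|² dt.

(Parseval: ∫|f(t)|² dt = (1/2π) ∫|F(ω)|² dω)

∫|f(t)|² dt = \frac{\sqrt{10} \sqrt{\pi}}{10}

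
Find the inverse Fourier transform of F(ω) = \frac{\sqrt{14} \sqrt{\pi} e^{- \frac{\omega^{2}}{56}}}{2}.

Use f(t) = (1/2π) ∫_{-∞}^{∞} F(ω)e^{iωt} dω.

f(t) = 7 e^{- 14 t^{2}}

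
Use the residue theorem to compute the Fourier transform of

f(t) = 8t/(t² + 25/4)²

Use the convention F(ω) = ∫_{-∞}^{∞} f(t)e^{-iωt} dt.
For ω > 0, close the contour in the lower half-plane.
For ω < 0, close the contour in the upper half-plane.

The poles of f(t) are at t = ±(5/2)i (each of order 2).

Let g(z) = f(z)e^{-iωz}; for large |z| the factor e^{-iωz} decays in the lower half-plane when ω > 0 and in the upper half-plane when ω < 0.

Case ω > 0 (lower half-plane, clockwise contour ⇒ F(ω) = -2πi·ΣRes):
  Res_{z = - \frac{5 i}{2}} g(z) = \frac{4 \omega e^{- \frac{5 \omega}{2}}}{5} (pole of order 2)
  F(ω) = -2πi·ΣRes = - \frac{8 i \pi \omega e^{- \frac{5 \omega}{2}}}{5}

Case ω < 0 (upper half-plane, counterclockwise contour ⇒ F(ω) = +2πi·ΣRes):
  Res_{z = \frac{5 i}{2}} g(z) = - \frac{4 \omega e^{\frac{5 \omega}{2}}}{5} (pole of order 2)
  F(ω) = 2πi·ΣRes = - \frac{8 i \pi \omega e^{\frac{5 \omega}{2}}}{5}

Both cases combine into a single formula in |ω|:

F(ω) = - \frac{8 i \pi \omega e^{- \frac{5 \left|{\omega}\right|}{2}}}{5}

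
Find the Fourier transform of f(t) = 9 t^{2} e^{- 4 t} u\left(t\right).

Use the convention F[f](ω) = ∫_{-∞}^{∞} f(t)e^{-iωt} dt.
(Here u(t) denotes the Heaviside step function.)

F(ω) = \frac{18}{\left(i \omega + 4\right)^{3}}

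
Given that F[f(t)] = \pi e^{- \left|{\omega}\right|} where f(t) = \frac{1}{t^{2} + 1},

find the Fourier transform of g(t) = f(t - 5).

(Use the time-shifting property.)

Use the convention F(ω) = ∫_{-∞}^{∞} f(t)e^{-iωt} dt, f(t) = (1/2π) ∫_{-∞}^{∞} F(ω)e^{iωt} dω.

F[g](ω) = \pi e^{- 5 i \omega - \left|{\omega}\right|}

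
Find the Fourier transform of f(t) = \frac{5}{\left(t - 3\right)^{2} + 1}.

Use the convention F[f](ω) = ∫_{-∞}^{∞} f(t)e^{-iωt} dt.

F(ω) = 5 \pi e^{- 3 i \omega - \left|{\omega}\right|}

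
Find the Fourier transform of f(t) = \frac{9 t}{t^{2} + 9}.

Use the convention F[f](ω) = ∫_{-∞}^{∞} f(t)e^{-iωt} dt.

F(ω) = - 9 i \pi e^{- 3 \left|{\omega}\right|} \operatorname{sign}{\left(\omega \right)}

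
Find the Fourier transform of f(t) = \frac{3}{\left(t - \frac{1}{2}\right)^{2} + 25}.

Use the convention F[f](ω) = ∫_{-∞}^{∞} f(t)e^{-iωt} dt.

F(ω) = \frac{3 \pi e^{- \frac{i \omega}{2} - 5 \left|{\omega}\right|}}{5}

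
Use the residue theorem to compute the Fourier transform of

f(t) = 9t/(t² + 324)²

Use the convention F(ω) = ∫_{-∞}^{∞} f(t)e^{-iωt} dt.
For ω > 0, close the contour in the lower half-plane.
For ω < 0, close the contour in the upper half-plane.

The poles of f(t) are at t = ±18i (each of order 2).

Let g(z) = f(z)e^{-iωz}; for large |z| the factor e^{-iωz} decays in the lower half-plane when ω > 0 and in the upper half-plane when ω < 0.

Case ω > 0 (lower half-plane, clockwise contour ⇒ F(ω) = -2πi·ΣRes):
  Res_{z = - 18 i} g(z) = \frac{\omega e^{- 18 \omega}}{8} (pole of order 2)
  F(ω) = -2πi·ΣRes = - \frac{i \pi \omega e^{- 18 \omega}}{4}

Case ω < 0 (upper half-plane, counterclockwise contour ⇒ F(ω) = +2πi·ΣRes):
  Res_{z = 18 i} g(z) = - \frac{\omega e^{18 \omega}}{8} (pole of order 2)
  F(ω) = 2πi·ΣRes = - \frac{i \pi \omega e^{18 \omega}}{4}

Both cases combine into a single formula in |ω|:

F(ω) = - \frac{i \pi \omega e^{- 18 \left|{\omega}\right|}}{4}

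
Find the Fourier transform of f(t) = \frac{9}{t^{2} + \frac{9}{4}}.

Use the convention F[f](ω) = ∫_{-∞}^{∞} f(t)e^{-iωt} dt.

F(ω) = 6 \pi e^{- \frac{3 \left|{\omega}\right|}{2}}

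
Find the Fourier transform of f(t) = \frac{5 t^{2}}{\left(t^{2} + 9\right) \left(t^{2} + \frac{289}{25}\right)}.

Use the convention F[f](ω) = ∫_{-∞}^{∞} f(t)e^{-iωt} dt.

F(ω) = - \frac{375 \pi e^{- 3 \left|{\omega}\right|}}{64} + \frac{425 \pi e^{- \frac{17 \left|{\omega}\right|}{5}}}{64}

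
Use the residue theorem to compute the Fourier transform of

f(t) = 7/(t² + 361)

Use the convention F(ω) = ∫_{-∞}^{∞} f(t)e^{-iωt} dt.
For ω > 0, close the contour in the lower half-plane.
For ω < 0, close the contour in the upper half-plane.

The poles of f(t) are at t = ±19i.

Let g(z) = f(z)e^{-iωz}; for large |z| the factor e^{-iωz} decays in the lower half-plane when ω > 0 and in the upper half-plane when ω < 0.

Case ω > 0 (lower half-plane, clockwise contour ⇒ F(ω) = -2πi·ΣRes):
  Res_{z = - 19 i} g(z) = \frac{7 i e^{- 19 \omega}}{38}
  F(ω) = -2πi·ΣRes = \frac{7 \pi e^{- 19 \omega}}{19}

Case ω < 0 (upper half-plane, counterclockwise contour ⇒ F(ω) = +2πi·ΣRes):
  Res_{z = 19 i} g(z) = - \frac{7 i e^{19 \omega}}{38}
  F(ω) = 2πi·ΣRes = \frac{7 \pi e^{19 \omega}}{19}

Both cases combine into a single formula in |ω|:

F(ω) = \frac{7 \pi e^{- 19 \left|{\omega}\right|}}{19}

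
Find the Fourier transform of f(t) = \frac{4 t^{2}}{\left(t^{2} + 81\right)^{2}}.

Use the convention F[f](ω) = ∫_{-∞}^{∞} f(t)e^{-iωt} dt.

F(ω) = \frac{2 \pi \left(1 - 9 \left|{\omega}\right|\right) e^{- 9 \left|{\omega}\right|}}{9}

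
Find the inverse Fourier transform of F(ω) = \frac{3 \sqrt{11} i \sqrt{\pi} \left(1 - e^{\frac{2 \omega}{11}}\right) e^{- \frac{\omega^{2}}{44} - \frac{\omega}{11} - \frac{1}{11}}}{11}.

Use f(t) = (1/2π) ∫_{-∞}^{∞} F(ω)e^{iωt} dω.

f(t) = 6 e^{- 11 t^{2}} \sin{\left(2 t \right)}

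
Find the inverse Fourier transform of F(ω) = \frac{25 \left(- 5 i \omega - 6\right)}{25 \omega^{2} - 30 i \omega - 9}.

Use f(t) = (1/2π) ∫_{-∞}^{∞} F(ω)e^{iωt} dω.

f(t) = 5 \left(\frac{3 t}{5} + 1\right) e^{- \frac{3 t}{5}} u\left(t\right)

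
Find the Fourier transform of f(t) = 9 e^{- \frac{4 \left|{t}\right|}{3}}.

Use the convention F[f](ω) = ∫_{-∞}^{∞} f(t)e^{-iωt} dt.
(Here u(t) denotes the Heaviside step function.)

F(ω) = \frac{216}{9 \omega^{2} + 16}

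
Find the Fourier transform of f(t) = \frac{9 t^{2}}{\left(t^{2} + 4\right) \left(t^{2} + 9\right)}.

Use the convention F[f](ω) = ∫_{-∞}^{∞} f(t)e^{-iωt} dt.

F(ω) = \frac{9 \pi \left(3 - 2 e^{\left|{\omega}\right|}\right) e^{- 3 \left|{\omega}\right|}}{5}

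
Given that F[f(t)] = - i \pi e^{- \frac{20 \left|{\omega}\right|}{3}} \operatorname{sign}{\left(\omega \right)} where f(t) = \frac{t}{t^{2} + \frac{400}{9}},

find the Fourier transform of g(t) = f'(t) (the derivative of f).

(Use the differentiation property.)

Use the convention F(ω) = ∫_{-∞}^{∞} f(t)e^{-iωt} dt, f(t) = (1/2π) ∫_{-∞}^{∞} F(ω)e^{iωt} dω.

F[g](ω) = \pi \omega e^{- \frac{20 \left|{\omega}\right|}{3}} \operatorname{sign}{\left(\omega \right)}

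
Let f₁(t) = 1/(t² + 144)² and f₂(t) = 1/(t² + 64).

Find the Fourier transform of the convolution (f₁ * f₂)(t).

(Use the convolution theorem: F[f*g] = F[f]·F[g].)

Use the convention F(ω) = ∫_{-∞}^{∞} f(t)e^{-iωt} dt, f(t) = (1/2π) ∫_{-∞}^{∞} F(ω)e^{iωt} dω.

F[f₁*f₂](ω) = \frac{\pi^{2} \left(12 \left|{\omega}\right| + 1\right) e^{- 20 \left|{\omega}\right|}}{27648}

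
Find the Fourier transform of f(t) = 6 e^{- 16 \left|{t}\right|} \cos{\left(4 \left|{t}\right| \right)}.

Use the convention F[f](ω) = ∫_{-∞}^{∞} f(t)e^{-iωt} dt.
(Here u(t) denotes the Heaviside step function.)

F(ω) = \frac{192 \left(\omega^{2} + 272\right)}{\omega^{4} + 480 \omega^{2} + 73984}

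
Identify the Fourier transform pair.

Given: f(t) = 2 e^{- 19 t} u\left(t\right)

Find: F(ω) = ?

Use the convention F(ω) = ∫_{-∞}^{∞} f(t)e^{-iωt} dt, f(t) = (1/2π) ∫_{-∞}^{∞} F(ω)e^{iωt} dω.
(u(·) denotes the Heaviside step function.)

F(ω) = \frac{2}{i \omega + 19}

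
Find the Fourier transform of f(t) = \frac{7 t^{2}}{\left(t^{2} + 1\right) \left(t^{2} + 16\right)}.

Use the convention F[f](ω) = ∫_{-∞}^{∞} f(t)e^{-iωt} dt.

F(ω) = \frac{7 \pi \left(4 - e^{3 \left|{\omega}\right|}\right) e^{- 4 \left|{\omega}\right|}}{15}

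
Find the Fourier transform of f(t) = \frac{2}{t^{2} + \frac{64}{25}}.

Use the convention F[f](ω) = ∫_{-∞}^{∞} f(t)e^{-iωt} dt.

F(ω) = \frac{5 \pi e^{- \frac{8 \left|{\omega}\right|}{5}}}{4}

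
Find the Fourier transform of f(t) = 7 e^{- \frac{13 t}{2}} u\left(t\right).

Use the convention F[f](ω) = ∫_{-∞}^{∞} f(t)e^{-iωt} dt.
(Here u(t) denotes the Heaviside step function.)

F(ω) = \frac{14}{2 i \omega + 13}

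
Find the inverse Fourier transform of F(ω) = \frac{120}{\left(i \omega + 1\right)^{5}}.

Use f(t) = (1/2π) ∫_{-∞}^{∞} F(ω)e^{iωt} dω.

f(t) = 5 t^{4} e^{- t} u\left(t\right)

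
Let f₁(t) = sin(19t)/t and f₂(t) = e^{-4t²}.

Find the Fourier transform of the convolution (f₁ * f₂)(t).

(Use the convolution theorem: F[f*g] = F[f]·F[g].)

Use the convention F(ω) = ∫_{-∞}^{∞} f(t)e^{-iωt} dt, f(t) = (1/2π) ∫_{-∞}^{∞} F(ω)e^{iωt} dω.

F[f₁*f₂](ω) = \begin{cases} \frac{\pi^{\frac{3}{2}} e^{- \frac{\omega^{2}}{16}}}{2} & \text{for}\: \omega > -19 \wedge \omega < 19 \\0 & \text{otherwise} \end{cases}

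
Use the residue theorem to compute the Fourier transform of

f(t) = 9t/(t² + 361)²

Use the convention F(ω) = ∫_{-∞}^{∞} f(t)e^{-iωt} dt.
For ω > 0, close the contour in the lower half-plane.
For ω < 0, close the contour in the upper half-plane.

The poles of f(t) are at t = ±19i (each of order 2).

Let g(z) = f(z)e^{-iωz}; for large |z| the factor e^{-iωz} decays in the lower half-plane when ω > 0 and in the upper half-plane when ω < 0.

Case ω > 0 (lower half-plane, clockwise contour ⇒ F(ω) = -2πi·ΣRes):
  Res_{z = - 19 i} g(z) = \frac{9 \omega e^{- 19 \omega}}{76} (pole of order 2)
  F(ω) = -2πi·ΣRes = - \frac{9 i \pi \omega e^{- 19 \omega}}{38}

Case ω < 0 (upper half-plane, counterclockwise contour ⇒ F(ω) = +2πi·ΣRes):
  Res_{z = 19 i} g(z) = - \frac{9 \omega e^{19 \omega}}{76} (pole of order 2)
  F(ω) = 2πi·ΣRes = - \frac{9 i \pi \omega e^{19 \omega}}{38}

Both cases combine into a single formula in |ω|:

F(ω) = - \frac{9 i \pi \omega e^{- 19 \left|{\omega}\right|}}{38}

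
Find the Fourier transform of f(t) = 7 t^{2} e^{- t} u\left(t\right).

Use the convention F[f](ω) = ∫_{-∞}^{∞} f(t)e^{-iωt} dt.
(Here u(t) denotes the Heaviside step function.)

F(ω) = \frac{14}{\left(i \omega + 1\right)^{3}}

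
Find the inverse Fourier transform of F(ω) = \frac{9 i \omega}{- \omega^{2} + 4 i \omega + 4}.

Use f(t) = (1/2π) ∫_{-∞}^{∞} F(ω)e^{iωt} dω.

f(t) = 9 \left(1 - 2 t\right) e^{- 2 t} u\left(t\right)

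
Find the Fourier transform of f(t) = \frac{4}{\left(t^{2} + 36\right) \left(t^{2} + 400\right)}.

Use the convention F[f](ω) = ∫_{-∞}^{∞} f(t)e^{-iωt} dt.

F(ω) = \frac{\pi \left(10 e^{14 \left|{\omega}\right|} - 3\right) e^{- 20 \left|{\omega}\right|}}{5460}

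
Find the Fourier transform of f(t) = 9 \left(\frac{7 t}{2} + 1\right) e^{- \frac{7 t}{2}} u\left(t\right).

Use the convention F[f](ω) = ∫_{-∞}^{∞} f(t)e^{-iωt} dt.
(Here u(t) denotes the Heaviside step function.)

F(ω) = \frac{36 \left(- i \omega - 7\right)}{4 \omega^{2} - 28 i \omega - 49}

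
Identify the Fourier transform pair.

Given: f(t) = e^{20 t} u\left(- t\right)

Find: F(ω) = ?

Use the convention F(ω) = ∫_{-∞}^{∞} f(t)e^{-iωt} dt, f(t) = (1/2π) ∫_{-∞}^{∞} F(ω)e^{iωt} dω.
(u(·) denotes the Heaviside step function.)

F(ω) = \frac{i}{\omega + 20 i}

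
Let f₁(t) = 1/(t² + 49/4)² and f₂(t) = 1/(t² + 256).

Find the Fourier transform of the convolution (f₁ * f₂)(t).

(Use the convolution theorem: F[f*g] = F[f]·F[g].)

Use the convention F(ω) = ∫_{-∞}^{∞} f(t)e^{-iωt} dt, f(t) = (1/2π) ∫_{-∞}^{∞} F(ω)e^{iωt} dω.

F[f₁*f₂](ω) = \frac{\pi^{2} \left(7 \left|{\omega}\right| + 2\right) e^{- \frac{39 \left|{\omega}\right|}{2}}}{2744}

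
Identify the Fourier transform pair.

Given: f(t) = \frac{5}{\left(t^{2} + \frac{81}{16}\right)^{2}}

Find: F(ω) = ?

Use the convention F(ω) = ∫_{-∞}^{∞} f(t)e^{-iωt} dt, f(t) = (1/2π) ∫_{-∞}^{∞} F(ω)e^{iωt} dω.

F(ω) = \frac{40 \pi \left(9 \left|{\omega}\right| + 4\right) e^{- \frac{9 \left|{\omega}\right|}{4}}}{729}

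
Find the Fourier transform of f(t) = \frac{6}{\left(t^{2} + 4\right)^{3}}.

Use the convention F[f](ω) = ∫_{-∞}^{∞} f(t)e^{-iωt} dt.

F(ω) = \frac{3 \pi \left(4 \omega^{2} + 6 \left|{\omega}\right| + 3\right) e^{- 2 \left|{\omega}\right|}}{128}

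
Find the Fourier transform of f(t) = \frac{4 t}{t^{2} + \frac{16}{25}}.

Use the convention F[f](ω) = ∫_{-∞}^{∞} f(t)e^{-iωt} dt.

F(ω) = - 4 i \pi e^{- \frac{4 \left|{\omega}\right|}{5}} \operatorname{sign}{\left(\omega \right)}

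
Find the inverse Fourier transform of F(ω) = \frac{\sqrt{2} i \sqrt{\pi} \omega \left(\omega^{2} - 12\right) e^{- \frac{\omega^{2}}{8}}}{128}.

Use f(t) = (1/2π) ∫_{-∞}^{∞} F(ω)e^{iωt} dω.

f(t) = t^{3} e^{- 2 t^{2}}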